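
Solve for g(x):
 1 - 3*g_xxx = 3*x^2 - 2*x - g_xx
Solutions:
 g(x) = C1 + C2*x + C3*exp(x/3) + x^4/4 + 8*x^3/3 + 47*x^2/2


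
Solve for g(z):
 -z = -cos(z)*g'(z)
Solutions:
 g(z) = C1 + Integral(z/cos(z), z)


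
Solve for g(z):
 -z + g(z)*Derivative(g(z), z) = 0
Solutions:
 g(z) = -sqrt(C1 + z^2)
 g(z) = sqrt(C1 + z^2)


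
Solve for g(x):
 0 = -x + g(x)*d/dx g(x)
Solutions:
 g(x) = -sqrt(C1 + x^2)
 g(x) = sqrt(C1 + x^2)


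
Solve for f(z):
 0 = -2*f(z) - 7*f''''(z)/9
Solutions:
 f(z) = (C1*sin(14^(3/4)*sqrt(3)*z/14) + C2*cos(14^(3/4)*sqrt(3)*z/14))*exp(-14^(3/4)*sqrt(3)*z/14) + (C3*sin(14^(3/4)*sqrt(3)*z/14) + C4*cos(14^(3/4)*sqrt(3)*z/14))*exp(14^(3/4)*sqrt(3)*z/14)


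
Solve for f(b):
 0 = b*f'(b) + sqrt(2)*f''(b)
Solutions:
 f(b) = C1 + C2*erf(2^(1/4)*b/2)


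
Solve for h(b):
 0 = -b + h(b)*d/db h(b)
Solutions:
 h(b) = -sqrt(C1 + b^2)
 h(b) = sqrt(C1 + b^2)


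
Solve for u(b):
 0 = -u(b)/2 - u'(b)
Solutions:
 u(b) = C1*exp(-b/2)


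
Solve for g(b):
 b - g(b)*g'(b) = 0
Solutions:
 g(b) = -sqrt(C1 + b^2)
 g(b) = sqrt(C1 + b^2)


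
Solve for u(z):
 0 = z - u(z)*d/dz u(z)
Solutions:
 u(z) = -sqrt(C1 + z^2)
 u(z) = sqrt(C1 + z^2)


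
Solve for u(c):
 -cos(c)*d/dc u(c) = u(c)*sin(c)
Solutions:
 u(c) = C1*cos(c)


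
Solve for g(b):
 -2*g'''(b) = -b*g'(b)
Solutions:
 g(b) = C1 + Integral(C2*airyai(2^(2/3)*b/2) + C3*airybi(2^(2/3)*b/2), b)


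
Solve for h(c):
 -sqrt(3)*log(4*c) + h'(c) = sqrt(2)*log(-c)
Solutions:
 h(c) = C1 + c*(sqrt(2) + sqrt(3))*log(c) + c*(-sqrt(3) - sqrt(2) + 2*sqrt(3)*log(2) + sqrt(2)*I*pi)


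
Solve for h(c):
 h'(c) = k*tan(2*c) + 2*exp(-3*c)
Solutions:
 h(c) = C1 + k*log(tan(2*c)^2 + 1)/4 - 2*exp(-3*c)/3


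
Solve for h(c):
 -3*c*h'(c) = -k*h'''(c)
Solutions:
 h(c) = C1 + Integral(C2*airyai(3^(1/3)*c*(1/k)^(1/3)) + C3*airybi(3^(1/3)*c*(1/k)^(1/3)), c)


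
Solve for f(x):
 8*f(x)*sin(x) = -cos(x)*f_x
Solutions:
 f(x) = C1*cos(x)^8


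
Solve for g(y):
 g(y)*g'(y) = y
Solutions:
 g(y) = -sqrt(C1 + y^2)
 g(y) = sqrt(C1 + y^2)


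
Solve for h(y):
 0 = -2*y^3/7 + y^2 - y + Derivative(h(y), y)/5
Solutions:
 h(y) = C1 + 5*y^4/14 - 5*y^3/3 + 5*y^2/2


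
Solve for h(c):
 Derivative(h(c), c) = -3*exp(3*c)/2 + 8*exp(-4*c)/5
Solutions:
 h(c) = C1 - exp(3*c)/2 - 2*exp(-4*c)/5


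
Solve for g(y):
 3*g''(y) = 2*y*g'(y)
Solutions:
 g(y) = C1 + C2*erfi(sqrt(3)*y/3)


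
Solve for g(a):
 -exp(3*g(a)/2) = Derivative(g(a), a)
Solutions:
 g(a) = 2*log(1/(C1 + 3*a))/3 + 2*log(2)/3
 g(a) = 2*log(2^(1/3)*(-3^(2/3) - 3*3^(1/6)*I)*(1/(C1 + a))^(1/3)/6)
 g(a) = 2*log(2^(1/3)*(-3^(2/3) + 3*3^(1/6)*I)*(1/(C1 + a))^(1/3)/6)


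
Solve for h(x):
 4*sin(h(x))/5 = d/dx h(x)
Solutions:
 -4*x/5 + log(cos(h(x)) - 1)/2 - log(cos(h(x)) + 1)/2 = C1


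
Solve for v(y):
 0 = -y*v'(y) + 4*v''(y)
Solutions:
 v(y) = C1 + C2*erfi(sqrt(2)*y/4)


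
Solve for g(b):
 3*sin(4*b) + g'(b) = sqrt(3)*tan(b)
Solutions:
 g(b) = C1 - sqrt(3)*log(cos(b)) + 3*cos(4*b)/4


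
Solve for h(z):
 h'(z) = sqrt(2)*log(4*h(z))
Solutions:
 -sqrt(2)*Integral(1/(log(_y) + 2*log(2)), (_y, h(z)))/2 = C1 - z


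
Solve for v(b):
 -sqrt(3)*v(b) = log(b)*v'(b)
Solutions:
 v(b) = C1*exp(-sqrt(3)*li(b))


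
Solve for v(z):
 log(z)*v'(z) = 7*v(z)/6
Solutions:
 v(z) = C1*exp(7*li(z)/6)


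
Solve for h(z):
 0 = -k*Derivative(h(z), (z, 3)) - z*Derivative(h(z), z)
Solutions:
 h(z) = C1 + Integral(C2*airyai(z*(-1/k)^(1/3)) + C3*airybi(z*(-1/k)^(1/3)), z)


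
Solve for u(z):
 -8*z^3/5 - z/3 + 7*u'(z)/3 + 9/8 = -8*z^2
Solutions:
 u(z) = C1 + 6*z^4/35 - 8*z^3/7 + z^2/14 - 27*z/56


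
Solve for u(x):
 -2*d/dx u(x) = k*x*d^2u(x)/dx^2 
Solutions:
 u(x) = C1 + x^(((re(k) - 2)*re(k) + im(k)^2)/(re(k)^2 + im(k)^2))*(C2*sin(2*log(x)*Abs(im(k))/(re(k)^2 + im(k)^2)) + C3*cos(2*log(x)*im(k)/(re(k)^2 + im(k)^2)))


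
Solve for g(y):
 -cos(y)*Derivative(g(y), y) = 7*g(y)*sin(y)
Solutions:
 g(y) = C1*cos(y)^7


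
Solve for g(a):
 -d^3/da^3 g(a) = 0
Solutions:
 g(a) = C1 + C2*a + C3*a^2


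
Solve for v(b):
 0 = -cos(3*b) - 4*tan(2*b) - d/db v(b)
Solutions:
 v(b) = C1 + 2*log(cos(2*b)) - sin(3*b)/3


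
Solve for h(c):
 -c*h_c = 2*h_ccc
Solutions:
 h(c) = C1 + Integral(C2*airyai(-2^(2/3)*c/2) + C3*airybi(-2^(2/3)*c/2), c)


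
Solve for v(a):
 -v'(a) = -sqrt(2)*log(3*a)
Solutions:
 v(a) = C1 + sqrt(2)*a*log(a) - sqrt(2)*a + sqrt(2)*a*log(3)


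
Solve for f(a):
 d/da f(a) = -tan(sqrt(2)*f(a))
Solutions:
 f(a) = sqrt(2)*(pi - asin(C1*exp(-sqrt(2)*a)))/2
 f(a) = sqrt(2)*asin(C1*exp(-sqrt(2)*a))/2


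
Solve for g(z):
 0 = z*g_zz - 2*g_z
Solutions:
 g(z) = C1 + C2*z^3


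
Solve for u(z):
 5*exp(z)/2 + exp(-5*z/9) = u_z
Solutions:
 u(z) = C1 + 5*exp(z)/2 - 9*exp(-5*z/9)/5


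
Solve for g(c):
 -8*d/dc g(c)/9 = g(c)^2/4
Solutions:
 g(c) = 32/(C1 + 9*c)


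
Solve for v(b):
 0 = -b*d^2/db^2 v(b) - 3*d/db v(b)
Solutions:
 v(b) = C1 + C2/b^2


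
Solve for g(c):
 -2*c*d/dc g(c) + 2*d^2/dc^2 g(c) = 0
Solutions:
 g(c) = C1 + C2*erfi(sqrt(2)*c/2)


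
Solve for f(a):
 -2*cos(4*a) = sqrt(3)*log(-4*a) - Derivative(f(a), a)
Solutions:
 f(a) = C1 + sqrt(3)*a*(log(-a) - 1) + 2*sqrt(3)*a*log(2) + sin(4*a)/2


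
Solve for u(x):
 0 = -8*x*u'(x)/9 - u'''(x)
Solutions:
 u(x) = C1 + Integral(C2*airyai(-2*3^(1/3)*x/3) + C3*airybi(-2*3^(1/3)*x/3), x)


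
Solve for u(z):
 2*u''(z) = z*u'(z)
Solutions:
 u(z) = C1 + C2*erfi(z/2)


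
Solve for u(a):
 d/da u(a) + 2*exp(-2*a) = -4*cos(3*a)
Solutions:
 u(a) = C1 - 4*sin(3*a)/3 + exp(-2*a)


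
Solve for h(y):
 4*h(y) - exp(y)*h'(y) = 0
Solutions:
 h(y) = C1*exp(-4*exp(-y))


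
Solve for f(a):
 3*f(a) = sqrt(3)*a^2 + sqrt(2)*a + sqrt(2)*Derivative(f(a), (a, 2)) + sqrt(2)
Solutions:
 f(a) = C1*exp(-2^(3/4)*sqrt(3)*a/2) + C2*exp(2^(3/4)*sqrt(3)*a/2) + sqrt(3)*a^2/3 + sqrt(2)*a/3 + sqrt(2)/3 + 2*sqrt(6)/9


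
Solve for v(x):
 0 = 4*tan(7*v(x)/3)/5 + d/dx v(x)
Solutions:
 v(x) = -3*asin(C1*exp(-28*x/15))/7 + 3*pi/7
 v(x) = 3*asin(C1*exp(-28*x/15))/7


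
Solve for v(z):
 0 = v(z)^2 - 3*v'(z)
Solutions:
 v(z) = -3/(C1 + z)


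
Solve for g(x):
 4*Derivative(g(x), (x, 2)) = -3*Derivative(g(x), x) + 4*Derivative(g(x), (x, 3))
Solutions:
 g(x) = C1 + C2*exp(-x/2) + C3*exp(3*x/2)


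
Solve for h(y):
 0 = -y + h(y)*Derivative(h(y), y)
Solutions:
 h(y) = -sqrt(C1 + y^2)
 h(y) = sqrt(C1 + y^2)


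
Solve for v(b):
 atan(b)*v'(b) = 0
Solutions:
 v(b) = C1


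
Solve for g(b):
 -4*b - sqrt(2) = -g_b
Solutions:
 g(b) = C1 + 2*b^2 + sqrt(2)*b


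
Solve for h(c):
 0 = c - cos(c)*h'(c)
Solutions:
 h(c) = C1 + Integral(c/cos(c), c)


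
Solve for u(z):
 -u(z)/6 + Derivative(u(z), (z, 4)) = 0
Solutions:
 u(z) = C1*exp(-6^(3/4)*z/6) + C2*exp(6^(3/4)*z/6) + C3*sin(6^(3/4)*z/6) + C4*cos(6^(3/4)*z/6)


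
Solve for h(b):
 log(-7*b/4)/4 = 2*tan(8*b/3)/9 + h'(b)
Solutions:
 h(b) = C1 + b*log(-b)/4 - b*log(2)/2 - b/4 + b*log(7)/4 + log(cos(8*b/3))/12


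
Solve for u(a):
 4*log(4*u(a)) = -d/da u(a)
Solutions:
 Integral(1/(log(_y) + 2*log(2)), (_y, u(a)))/4 = C1 - a


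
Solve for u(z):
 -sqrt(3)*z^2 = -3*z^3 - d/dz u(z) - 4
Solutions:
 u(z) = C1 - 3*z^4/4 + sqrt(3)*z^3/3 - 4*z


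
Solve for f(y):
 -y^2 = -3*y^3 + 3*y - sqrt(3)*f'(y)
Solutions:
 f(y) = C1 - sqrt(3)*y^4/4 + sqrt(3)*y^3/9 + sqrt(3)*y^2/2


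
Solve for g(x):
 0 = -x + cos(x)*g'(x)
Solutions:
 g(x) = C1 + Integral(x/cos(x), x)


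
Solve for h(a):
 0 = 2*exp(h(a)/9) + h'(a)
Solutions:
 h(a) = 9*log(1/(C1 + 2*a)) + 18*log(3)


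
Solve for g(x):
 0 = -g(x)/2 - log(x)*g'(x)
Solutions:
 g(x) = C1*exp(-li(x)/2)


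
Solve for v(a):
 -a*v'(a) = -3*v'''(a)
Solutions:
 v(a) = C1 + Integral(C2*airyai(3^(2/3)*a/3) + C3*airybi(3^(2/3)*a/3), a)


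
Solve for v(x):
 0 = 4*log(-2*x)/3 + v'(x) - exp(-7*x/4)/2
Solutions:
 v(x) = C1 - 4*x*log(-x)/3 + 4*x*(1 - log(2))/3 - 2*exp(-7*x/4)/7


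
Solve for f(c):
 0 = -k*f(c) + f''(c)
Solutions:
 f(c) = C1*exp(-c*sqrt(k)) + C2*exp(c*sqrt(k))


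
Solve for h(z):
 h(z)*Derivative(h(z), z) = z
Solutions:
 h(z) = -sqrt(C1 + z^2)
 h(z) = sqrt(C1 + z^2)


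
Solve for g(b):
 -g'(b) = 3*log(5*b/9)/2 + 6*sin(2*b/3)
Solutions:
 g(b) = C1 - 3*b*log(b)/2 - 3*b*log(5)/2 + 3*b/2 + 3*b*log(3) + 9*cos(2*b/3)


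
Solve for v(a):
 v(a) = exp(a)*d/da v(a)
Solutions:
 v(a) = C1*exp(-exp(-a))


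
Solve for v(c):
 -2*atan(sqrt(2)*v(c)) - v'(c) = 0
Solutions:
 Integral(1/atan(sqrt(2)*_y), (_y, v(c))) = C1 - 2*c


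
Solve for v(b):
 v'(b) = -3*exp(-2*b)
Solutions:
 v(b) = C1 + 3*exp(-2*b)/2


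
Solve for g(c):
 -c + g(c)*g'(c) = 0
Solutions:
 g(c) = -sqrt(C1 + c^2)
 g(c) = sqrt(C1 + c^2)


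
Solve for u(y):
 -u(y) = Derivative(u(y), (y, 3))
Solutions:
 u(y) = C3*exp(-y) + (C1*sin(sqrt(3)*y/2) + C2*cos(sqrt(3)*y/2))*exp(y/2)


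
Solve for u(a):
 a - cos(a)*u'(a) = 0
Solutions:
 u(a) = C1 + Integral(a/cos(a), a)


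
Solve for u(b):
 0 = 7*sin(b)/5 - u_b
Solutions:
 u(b) = C1 - 7*cos(b)/5


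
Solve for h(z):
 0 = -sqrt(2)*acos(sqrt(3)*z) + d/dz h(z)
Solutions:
 h(z) = C1 + sqrt(2)*(z*acos(sqrt(3)*z) - sqrt(3)*sqrt(1 - 3*z^2)/3)


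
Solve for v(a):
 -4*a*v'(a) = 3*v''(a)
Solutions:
 v(a) = C1 + C2*erf(sqrt(6)*a/3)


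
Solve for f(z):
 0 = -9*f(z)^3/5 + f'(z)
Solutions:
 f(z) = -sqrt(10)*sqrt(-1/(C1 + 9*z))/2
 f(z) = sqrt(10)*sqrt(-1/(C1 + 9*z))/2


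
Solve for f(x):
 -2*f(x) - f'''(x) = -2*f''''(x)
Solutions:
 f(x) = C1*exp(x*(-sqrt(3)*sqrt(-128*3^(2/3)/(-9 + sqrt(12369))^(1/3) + 3 + 8*3^(1/3)*(-9 + sqrt(12369))^(1/3)) + 3)/24)*sin(sqrt(6)*x*sqrt(-64*3^(2/3)/(-9 + sqrt(12369))^(1/3) - 3 + 4*3^(1/3)*(-9 + sqrt(12369))^(1/3) + 3*sqrt(3)/sqrt(-128*3^(2/3)/(-9 + sqrt(12369))^(1/3) + 3 + 8*3^(1/3)*(-9 + sqrt(12369))^(1/3)))/24) + C2*exp(x*(-sqrt(3)*sqrt(-128*3^(2/3)/(-9 + sqrt(12369))^(1/3) + 3 + 8*3^(1/3)*(-9 + sqrt(12369))^(1/3)) + 3)/24)*cos(sqrt(6)*x*sqrt(-64*3^(2/3)/(-9 + sqrt(12369))^(1/3) - 3 + 4*3^(1/3)*(-9 + sqrt(12369))^(1/3) + 3*sqrt(3)/sqrt(-128*3^(2/3)/(-9 + sqrt(12369))^(1/3) + 3 + 8*3^(1/3)*(-9 + sqrt(12369))^(1/3)))/24) + C3*exp(x*(sqrt(3)*sqrt(-128*3^(2/3)/(-9 + sqrt(12369))^(1/3) + 3 + 8*3^(1/3)*(-9 + sqrt(12369))^(1/3)) + 3 + sqrt(6)*sqrt(-4*3^(1/3)*(-9 + sqrt(12369))^(1/3) + 3 + 64*3^(2/3)/(-9 + sqrt(12369))^(1/3) + 3*sqrt(3)/sqrt(-128*3^(2/3)/(-9 + sqrt(12369))^(1/3) + 3 + 8*3^(1/3)*(-9 + sqrt(12369))^(1/3))))/24) + C4*exp(x*(-sqrt(6)*sqrt(-4*3^(1/3)*(-9 + sqrt(12369))^(1/3) + 3 + 64*3^(2/3)/(-9 + sqrt(12369))^(1/3) + 3*sqrt(3)/sqrt(-128*3^(2/3)/(-9 + sqrt(12369))^(1/3) + 3 + 8*3^(1/3)*(-9 + sqrt(12369))^(1/3))) + sqrt(3)*sqrt(-128*3^(2/3)/(-9 + sqrt(12369))^(1/3) + 3 + 8*3^(1/3)*(-9 + sqrt(12369))^(1/3)) + 3)/24)


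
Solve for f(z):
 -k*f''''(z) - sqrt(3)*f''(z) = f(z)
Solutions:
 f(z) = C1*exp(-sqrt(2)*z*sqrt((-sqrt(3 - 4*k) - sqrt(3))/k)/2) + C2*exp(sqrt(2)*z*sqrt((-sqrt(3 - 4*k) - sqrt(3))/k)/2) + C3*exp(-sqrt(2)*z*sqrt((sqrt(3 - 4*k) - sqrt(3))/k)/2) + C4*exp(sqrt(2)*z*sqrt((sqrt(3 - 4*k) - sqrt(3))/k)/2)


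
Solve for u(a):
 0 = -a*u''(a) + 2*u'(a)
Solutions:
 u(a) = C1 + C2*a^3


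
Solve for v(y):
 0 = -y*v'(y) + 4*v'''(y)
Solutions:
 v(y) = C1 + Integral(C2*airyai(2^(1/3)*y/2) + C3*airybi(2^(1/3)*y/2), y)


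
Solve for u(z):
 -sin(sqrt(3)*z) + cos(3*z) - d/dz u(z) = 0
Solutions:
 u(z) = C1 + sin(3*z)/3 + sqrt(3)*cos(sqrt(3)*z)/3


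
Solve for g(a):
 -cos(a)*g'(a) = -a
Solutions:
 g(a) = C1 + Integral(a/cos(a), a)


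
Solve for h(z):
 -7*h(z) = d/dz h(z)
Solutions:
 h(z) = C1*exp(-7*z)


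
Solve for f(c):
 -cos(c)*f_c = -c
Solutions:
 f(c) = C1 + Integral(c/cos(c), c)


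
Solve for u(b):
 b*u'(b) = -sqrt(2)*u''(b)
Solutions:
 u(b) = C1 + C2*erf(2^(1/4)*b/2)


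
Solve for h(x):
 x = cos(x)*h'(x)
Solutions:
 h(x) = C1 + Integral(x/cos(x), x)


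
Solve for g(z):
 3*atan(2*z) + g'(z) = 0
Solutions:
 g(z) = C1 - 3*z*atan(2*z) + 3*log(4*z^2 + 1)/4


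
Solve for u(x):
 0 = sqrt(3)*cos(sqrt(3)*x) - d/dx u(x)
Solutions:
 u(x) = C1 + sin(sqrt(3)*x)


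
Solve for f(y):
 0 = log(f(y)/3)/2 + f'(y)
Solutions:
 -2*Integral(1/(-log(_y) + log(3)), (_y, f(y))) = C1 - y


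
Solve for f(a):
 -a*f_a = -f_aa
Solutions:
 f(a) = C1 + C2*erfi(sqrt(2)*a/2)


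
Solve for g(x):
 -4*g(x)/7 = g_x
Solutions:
 g(x) = C1*exp(-4*x/7)


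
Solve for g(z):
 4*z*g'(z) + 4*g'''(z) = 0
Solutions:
 g(z) = C1 + Integral(C2*airyai(-z) + C3*airybi(-z), z)


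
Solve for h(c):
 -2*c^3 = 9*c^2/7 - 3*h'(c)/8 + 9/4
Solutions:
 h(c) = C1 + 4*c^4/3 + 8*c^3/7 + 6*c


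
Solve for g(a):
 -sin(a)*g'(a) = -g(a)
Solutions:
 g(a) = C1*sqrt(cos(a) - 1)/sqrt(cos(a) + 1)


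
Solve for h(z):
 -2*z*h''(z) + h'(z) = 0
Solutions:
 h(z) = C1 + C2*z^(3/2)


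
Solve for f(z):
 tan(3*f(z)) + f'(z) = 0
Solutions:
 f(z) = -asin(C1*exp(-3*z))/3 + pi/3
 f(z) = asin(C1*exp(-3*z))/3


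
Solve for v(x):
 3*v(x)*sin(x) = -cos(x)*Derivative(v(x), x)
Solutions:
 v(x) = C1*cos(x)^3


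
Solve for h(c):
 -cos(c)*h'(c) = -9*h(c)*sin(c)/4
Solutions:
 h(c) = C1/cos(c)^(9/4)


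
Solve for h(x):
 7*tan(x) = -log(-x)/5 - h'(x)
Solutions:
 h(x) = C1 - x*log(-x)/5 + x/5 + 7*log(cos(x))


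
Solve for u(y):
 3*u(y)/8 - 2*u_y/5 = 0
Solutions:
 u(y) = C1*exp(15*y/16)


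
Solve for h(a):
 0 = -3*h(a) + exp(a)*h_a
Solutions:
 h(a) = C1*exp(-3*exp(-a))


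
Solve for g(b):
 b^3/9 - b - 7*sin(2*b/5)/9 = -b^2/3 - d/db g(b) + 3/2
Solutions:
 g(b) = C1 - b^4/36 - b^3/9 + b^2/2 + 3*b/2 - 35*cos(2*b/5)/18


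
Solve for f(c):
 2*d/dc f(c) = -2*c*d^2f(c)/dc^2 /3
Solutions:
 f(c) = C1 + C2/c^2


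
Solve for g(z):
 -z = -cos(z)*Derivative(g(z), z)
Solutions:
 g(z) = C1 + Integral(z/cos(z), z)


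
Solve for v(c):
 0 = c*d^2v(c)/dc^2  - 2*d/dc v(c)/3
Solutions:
 v(c) = C1 + C2*c^(5/3)


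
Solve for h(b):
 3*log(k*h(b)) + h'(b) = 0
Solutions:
 li(k*h(b))/k = C1 - 3*b


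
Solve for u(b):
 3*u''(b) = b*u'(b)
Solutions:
 u(b) = C1 + C2*erfi(sqrt(6)*b/6)


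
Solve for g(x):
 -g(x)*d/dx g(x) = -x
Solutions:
 g(x) = -sqrt(C1 + x^2)
 g(x) = sqrt(C1 + x^2)


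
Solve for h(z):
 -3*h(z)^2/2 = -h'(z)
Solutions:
 h(z) = -2/(C1 + 3*z)


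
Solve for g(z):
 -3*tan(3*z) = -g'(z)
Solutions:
 g(z) = C1 - log(cos(3*z))


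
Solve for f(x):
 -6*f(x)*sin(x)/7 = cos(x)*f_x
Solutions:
 f(x) = C1*cos(x)^(6/7)


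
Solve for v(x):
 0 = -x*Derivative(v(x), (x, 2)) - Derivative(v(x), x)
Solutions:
 v(x) = C1 + C2*log(x)


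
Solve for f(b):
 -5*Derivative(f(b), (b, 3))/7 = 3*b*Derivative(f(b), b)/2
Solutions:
 f(b) = C1 + Integral(C2*airyai(-10^(2/3)*21^(1/3)*b/10) + C3*airybi(-10^(2/3)*21^(1/3)*b/10), b)


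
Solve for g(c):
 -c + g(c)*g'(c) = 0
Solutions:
 g(c) = -sqrt(C1 + c^2)
 g(c) = sqrt(C1 + c^2)


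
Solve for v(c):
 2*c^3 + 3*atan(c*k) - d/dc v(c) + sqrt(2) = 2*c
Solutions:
 v(c) = C1 + c^4/2 - c^2 + sqrt(2)*c + 3*Piecewise((c*atan(c*k) - log(c^2*k^2 + 1)/(2*k), Ne(k, 0)), (0, True))


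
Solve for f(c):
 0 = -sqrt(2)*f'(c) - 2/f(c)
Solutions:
 f(c) = -sqrt(C1 - 2*sqrt(2)*c)
 f(c) = sqrt(C1 - 2*sqrt(2)*c)


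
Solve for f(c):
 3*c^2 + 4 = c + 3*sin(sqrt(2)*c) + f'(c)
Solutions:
 f(c) = C1 + c^3 - c^2/2 + 4*c + 3*sqrt(2)*cos(sqrt(2)*c)/2


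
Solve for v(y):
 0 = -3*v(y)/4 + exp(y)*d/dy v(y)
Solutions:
 v(y) = C1*exp(-3*exp(-y)/4)


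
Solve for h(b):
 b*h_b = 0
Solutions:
 h(b) = C1


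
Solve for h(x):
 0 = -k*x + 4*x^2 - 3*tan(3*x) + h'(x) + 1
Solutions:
 h(x) = C1 + k*x^2/2 - 4*x^3/3 - x - log(cos(3*x))


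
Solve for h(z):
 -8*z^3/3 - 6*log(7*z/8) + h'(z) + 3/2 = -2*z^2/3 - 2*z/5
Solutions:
 h(z) = C1 + 2*z^4/3 - 2*z^3/9 - z^2/5 + 6*z*log(z) - 18*z*log(2) - 15*z/2 + 6*z*log(7)


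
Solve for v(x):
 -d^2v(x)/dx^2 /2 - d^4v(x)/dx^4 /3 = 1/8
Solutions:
 v(x) = C1 + C2*x + C3*sin(sqrt(6)*x/2) + C4*cos(sqrt(6)*x/2) - x^2/8


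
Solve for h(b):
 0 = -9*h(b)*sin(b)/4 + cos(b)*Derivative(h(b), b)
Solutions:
 h(b) = C1/cos(b)^(9/4)


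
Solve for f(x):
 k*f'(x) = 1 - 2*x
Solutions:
 f(x) = C1 - x^2/k + x/k


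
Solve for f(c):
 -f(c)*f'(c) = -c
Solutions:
 f(c) = -sqrt(C1 + c^2)
 f(c) = sqrt(C1 + c^2)


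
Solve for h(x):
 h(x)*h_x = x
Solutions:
 h(x) = -sqrt(C1 + x^2)
 h(x) = sqrt(C1 + x^2)


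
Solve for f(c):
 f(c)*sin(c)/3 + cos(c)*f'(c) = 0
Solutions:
 f(c) = C1*cos(c)^(1/3)


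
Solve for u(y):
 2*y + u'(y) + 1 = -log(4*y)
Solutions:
 u(y) = C1 - y^2 - y*log(y) - y*log(4)


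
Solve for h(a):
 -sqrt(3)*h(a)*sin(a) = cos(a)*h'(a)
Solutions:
 h(a) = C1*cos(a)^(sqrt(3))


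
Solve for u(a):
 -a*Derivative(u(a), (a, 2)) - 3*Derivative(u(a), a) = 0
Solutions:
 u(a) = C1 + C2/a^2


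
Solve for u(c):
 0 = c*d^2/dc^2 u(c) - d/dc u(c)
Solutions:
 u(c) = C1 + C2*c^2


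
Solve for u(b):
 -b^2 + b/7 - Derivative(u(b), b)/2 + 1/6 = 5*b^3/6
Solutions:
 u(b) = C1 - 5*b^4/12 - 2*b^3/3 + b^2/7 + b/3


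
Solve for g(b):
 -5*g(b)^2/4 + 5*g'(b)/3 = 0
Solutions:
 g(b) = -4/(C1 + 3*b)


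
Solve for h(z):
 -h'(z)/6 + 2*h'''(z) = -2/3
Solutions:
 h(z) = C1 + C2*exp(-sqrt(3)*z/6) + C3*exp(sqrt(3)*z/6) + 4*z


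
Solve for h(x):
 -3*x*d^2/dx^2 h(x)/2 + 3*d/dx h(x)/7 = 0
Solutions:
 h(x) = C1 + C2*x^(9/7)


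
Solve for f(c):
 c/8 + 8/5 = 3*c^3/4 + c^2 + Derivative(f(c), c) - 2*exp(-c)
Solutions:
 f(c) = C1 - 3*c^4/16 - c^3/3 + c^2/16 + 8*c/5 - 2*exp(-c)


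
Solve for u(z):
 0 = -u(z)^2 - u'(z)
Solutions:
 u(z) = 1/(C1 + z)


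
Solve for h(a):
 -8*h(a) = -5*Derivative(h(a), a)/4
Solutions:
 h(a) = C1*exp(32*a/5)


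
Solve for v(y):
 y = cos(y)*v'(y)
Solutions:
 v(y) = C1 + Integral(y/cos(y), y)


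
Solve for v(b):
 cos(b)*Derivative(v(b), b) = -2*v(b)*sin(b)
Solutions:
 v(b) = C1*cos(b)^2


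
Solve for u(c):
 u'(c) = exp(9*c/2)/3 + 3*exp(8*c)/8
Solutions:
 u(c) = C1 + 2*exp(9*c/2)/27 + 3*exp(8*c)/64


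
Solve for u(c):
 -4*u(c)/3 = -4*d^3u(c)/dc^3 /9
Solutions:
 u(c) = C3*exp(3^(1/3)*c) + (C1*sin(3^(5/6)*c/2) + C2*cos(3^(5/6)*c/2))*exp(-3^(1/3)*c/2)


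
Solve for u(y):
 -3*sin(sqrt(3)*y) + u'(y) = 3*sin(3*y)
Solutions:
 u(y) = C1 - cos(3*y) - sqrt(3)*cos(sqrt(3)*y)


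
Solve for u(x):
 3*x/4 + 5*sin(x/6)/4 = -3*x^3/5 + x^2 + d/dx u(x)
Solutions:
 u(x) = C1 + 3*x^4/20 - x^3/3 + 3*x^2/8 - 15*cos(x/6)/2


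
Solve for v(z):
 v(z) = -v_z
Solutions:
 v(z) = C1*exp(-z)


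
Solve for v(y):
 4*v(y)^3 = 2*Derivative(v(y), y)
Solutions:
 v(y) = -sqrt(2)*sqrt(-1/(C1 + 2*y))/2
 v(y) = sqrt(2)*sqrt(-1/(C1 + 2*y))/2


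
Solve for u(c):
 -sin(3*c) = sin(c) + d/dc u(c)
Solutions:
 u(c) = C1 + cos(c) + cos(3*c)/3


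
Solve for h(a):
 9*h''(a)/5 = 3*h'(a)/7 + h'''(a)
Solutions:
 h(a) = C1 + C2*exp(a*(63 - sqrt(1869))/70) + C3*exp(a*(sqrt(1869) + 63)/70)


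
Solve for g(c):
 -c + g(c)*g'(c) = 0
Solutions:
 g(c) = -sqrt(C1 + c^2)
 g(c) = sqrt(C1 + c^2)


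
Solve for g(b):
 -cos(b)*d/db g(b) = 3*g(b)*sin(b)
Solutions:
 g(b) = C1*cos(b)^3


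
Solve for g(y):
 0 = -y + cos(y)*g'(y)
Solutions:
 g(y) = C1 + Integral(y/cos(y), y)


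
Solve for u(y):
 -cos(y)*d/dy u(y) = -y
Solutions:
 u(y) = C1 + Integral(y/cos(y), y)


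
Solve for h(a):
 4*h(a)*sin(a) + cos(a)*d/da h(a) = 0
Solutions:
 h(a) = C1*cos(a)^4


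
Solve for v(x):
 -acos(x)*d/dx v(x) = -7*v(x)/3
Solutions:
 v(x) = C1*exp(7*Integral(1/acos(x), x)/3)


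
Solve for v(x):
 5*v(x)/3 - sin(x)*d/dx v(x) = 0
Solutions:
 v(x) = C1*(cos(x) - 1)^(5/6)/(cos(x) + 1)^(5/6)


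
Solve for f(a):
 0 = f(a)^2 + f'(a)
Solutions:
 f(a) = 1/(C1 + a)


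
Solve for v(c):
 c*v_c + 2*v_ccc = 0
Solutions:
 v(c) = C1 + Integral(C2*airyai(-2^(2/3)*c/2) + C3*airybi(-2^(2/3)*c/2), c)


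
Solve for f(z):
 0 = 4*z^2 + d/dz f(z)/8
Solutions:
 f(z) = C1 - 32*z^3/3


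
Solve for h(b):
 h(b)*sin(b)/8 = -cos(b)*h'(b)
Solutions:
 h(b) = C1*cos(b)^(1/8)


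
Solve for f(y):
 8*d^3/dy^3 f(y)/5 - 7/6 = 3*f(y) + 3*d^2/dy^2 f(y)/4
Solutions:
 f(y) = C1*exp(y*(-5^(1/3)*(64*sqrt(9291) + 6169)^(1/3) - 5*5^(2/3)/(64*sqrt(9291) + 6169)^(1/3) + 10)/64)*sin(sqrt(3)*5^(1/3)*y*(-(64*sqrt(9291) + 6169)^(1/3) + 5*5^(1/3)/(64*sqrt(9291) + 6169)^(1/3))/64) + C2*exp(y*(-5^(1/3)*(64*sqrt(9291) + 6169)^(1/3) - 5*5^(2/3)/(64*sqrt(9291) + 6169)^(1/3) + 10)/64)*cos(sqrt(3)*5^(1/3)*y*(-(64*sqrt(9291) + 6169)^(1/3) + 5*5^(1/3)/(64*sqrt(9291) + 6169)^(1/3))/64) + C3*exp(y*(5*5^(2/3)/(64*sqrt(9291) + 6169)^(1/3) + 5 + 5^(1/3)*(64*sqrt(9291) + 6169)^(1/3))/32) - 7/18


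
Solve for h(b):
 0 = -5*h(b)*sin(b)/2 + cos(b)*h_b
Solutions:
 h(b) = C1/cos(b)^(5/2)


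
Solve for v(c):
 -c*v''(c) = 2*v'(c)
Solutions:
 v(c) = C1 + C2/c


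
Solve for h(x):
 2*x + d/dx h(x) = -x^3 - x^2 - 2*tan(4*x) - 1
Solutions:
 h(x) = C1 - x^4/4 - x^3/3 - x^2 - x + log(cos(4*x))/2


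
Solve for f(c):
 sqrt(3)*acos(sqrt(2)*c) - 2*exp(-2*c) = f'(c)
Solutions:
 f(c) = C1 + sqrt(3)*c*acos(sqrt(2)*c) - sqrt(6)*sqrt(1 - 2*c^2)/2 + exp(-2*c)


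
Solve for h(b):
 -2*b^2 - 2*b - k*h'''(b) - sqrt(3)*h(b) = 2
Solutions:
 h(b) = C1*exp(3^(1/6)*b*(-1/k)^(1/3)) + C2*exp(b*(-1/k)^(1/3)*(-3^(1/6) + 3^(2/3)*I)/2) + C3*exp(-b*(-1/k)^(1/3)*(3^(1/6) + 3^(2/3)*I)/2) - 2*sqrt(3)*b^2/3 - 2*sqrt(3)*b/3 - 2*sqrt(3)/3


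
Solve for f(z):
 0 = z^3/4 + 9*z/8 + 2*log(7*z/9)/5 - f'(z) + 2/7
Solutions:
 f(z) = C1 + z^4/16 + 9*z^2/16 + 2*z*log(z)/5 - 4*z*log(3)/5 - 4*z/35 + 2*z*log(7)/5


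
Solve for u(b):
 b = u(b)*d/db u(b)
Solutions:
 u(b) = -sqrt(C1 + b^2)
 u(b) = sqrt(C1 + b^2)


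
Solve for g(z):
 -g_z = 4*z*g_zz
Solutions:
 g(z) = C1 + C2*z^(3/4)


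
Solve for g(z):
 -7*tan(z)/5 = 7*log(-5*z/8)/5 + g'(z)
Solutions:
 g(z) = C1 - 7*z*log(-z)/5 - 7*z*log(5)/5 + 7*z/5 + 21*z*log(2)/5 + 7*log(cos(z))/5


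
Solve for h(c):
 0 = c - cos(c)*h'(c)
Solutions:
 h(c) = C1 + Integral(c/cos(c), c)


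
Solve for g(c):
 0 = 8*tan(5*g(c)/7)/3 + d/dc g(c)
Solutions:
 g(c) = -7*asin(C1*exp(-40*c/21))/5 + 7*pi/5
 g(c) = 7*asin(C1*exp(-40*c/21))/5


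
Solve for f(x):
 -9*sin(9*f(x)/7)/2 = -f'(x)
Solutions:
 -9*x/2 + 7*log(cos(9*f(x)/7) - 1)/18 - 7*log(cos(9*f(x)/7) + 1)/18 = C1


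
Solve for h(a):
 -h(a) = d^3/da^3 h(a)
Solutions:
 h(a) = C3*exp(-a) + (C1*sin(sqrt(3)*a/2) + C2*cos(sqrt(3)*a/2))*exp(a/2)


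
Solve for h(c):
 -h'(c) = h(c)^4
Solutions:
 h(c) = (-3^(2/3) - 3*3^(1/6)*I)*(1/(C1 + c))^(1/3)/6
 h(c) = (-3^(2/3) + 3*3^(1/6)*I)*(1/(C1 + c))^(1/3)/6
 h(c) = (1/(C1 + 3*c))^(1/3)


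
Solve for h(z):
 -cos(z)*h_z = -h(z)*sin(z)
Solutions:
 h(z) = C1/cos(z)


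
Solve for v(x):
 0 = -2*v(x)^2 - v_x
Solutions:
 v(x) = 1/(C1 + 2*x)


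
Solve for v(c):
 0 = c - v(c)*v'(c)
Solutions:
 v(c) = -sqrt(C1 + c^2)
 v(c) = sqrt(C1 + c^2)


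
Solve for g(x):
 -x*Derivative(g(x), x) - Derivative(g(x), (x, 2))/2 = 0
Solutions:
 g(x) = C1 + C2*erf(x)


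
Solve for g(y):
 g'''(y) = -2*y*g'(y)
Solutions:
 g(y) = C1 + Integral(C2*airyai(-2^(1/3)*y) + C3*airybi(-2^(1/3)*y), y)


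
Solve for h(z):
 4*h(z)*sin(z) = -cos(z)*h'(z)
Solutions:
 h(z) = C1*cos(z)^4


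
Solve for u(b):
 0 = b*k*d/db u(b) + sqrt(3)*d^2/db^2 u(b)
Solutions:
 u(b) = Piecewise((-sqrt(2)*3^(1/4)*sqrt(pi)*C1*erf(sqrt(2)*3^(3/4)*b*sqrt(k)/6)/(2*sqrt(k)) - C2, (k > 0) | (k < 0)), (-C1*b - C2, True))


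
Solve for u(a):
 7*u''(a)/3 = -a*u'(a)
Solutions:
 u(a) = C1 + C2*erf(sqrt(42)*a/14)


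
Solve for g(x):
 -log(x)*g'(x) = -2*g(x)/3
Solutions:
 g(x) = C1*exp(2*li(x)/3)


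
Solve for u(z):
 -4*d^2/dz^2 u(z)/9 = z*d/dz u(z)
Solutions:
 u(z) = C1 + C2*erf(3*sqrt(2)*z/4)


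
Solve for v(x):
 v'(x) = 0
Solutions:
 v(x) = C1


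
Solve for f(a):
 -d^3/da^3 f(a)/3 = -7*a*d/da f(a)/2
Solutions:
 f(a) = C1 + Integral(C2*airyai(2^(2/3)*21^(1/3)*a/2) + C3*airybi(2^(2/3)*21^(1/3)*a/2), a)


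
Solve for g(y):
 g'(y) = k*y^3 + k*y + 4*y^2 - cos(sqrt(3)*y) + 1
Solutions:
 g(y) = C1 + k*y^4/4 + k*y^2/2 + 4*y^3/3 + y - sqrt(3)*sin(sqrt(3)*y)/3


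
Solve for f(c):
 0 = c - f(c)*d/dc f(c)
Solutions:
 f(c) = -sqrt(C1 + c^2)
 f(c) = sqrt(C1 + c^2)


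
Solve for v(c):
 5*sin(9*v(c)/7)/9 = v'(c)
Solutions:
 -5*c/9 + 7*log(cos(9*v(c)/7) - 1)/18 - 7*log(cos(9*v(c)/7) + 1)/18 = C1


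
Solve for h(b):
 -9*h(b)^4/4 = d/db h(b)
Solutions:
 h(b) = 2^(2/3)*(1/(C1 + 27*b))^(1/3)
 h(b) = (-6^(2/3) - 3*2^(2/3)*3^(1/6)*I)*(1/(C1 + 9*b))^(1/3)/6
 h(b) = (-6^(2/3) + 3*2^(2/3)*3^(1/6)*I)*(1/(C1 + 9*b))^(1/3)/6


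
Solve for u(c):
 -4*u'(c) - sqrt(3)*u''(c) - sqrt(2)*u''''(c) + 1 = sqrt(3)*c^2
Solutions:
 u(c) = C1 + C2*exp(c*(-sqrt(2)*3^(5/6)/(3*sqrt(2) + sqrt(sqrt(6) + 72)/2)^(1/3) + 2*3^(2/3)*(3*sqrt(2) + sqrt(sqrt(6) + 72)/2)^(1/3))/12)*sin(c*(9*sqrt(2)/(27*sqrt(2) + 9*sqrt(sqrt(6) + 72)/2)^(1/3) + 2*sqrt(3)*(27*sqrt(2) + 9*sqrt(sqrt(6) + 72)/2)^(1/3))/12) + C3*exp(c*(-sqrt(2)*3^(5/6)/(3*sqrt(2) + sqrt(sqrt(6) + 72)/2)^(1/3) + 2*3^(2/3)*(3*sqrt(2) + sqrt(sqrt(6) + 72)/2)^(1/3))/12)*cos(c*(9*sqrt(2)/(27*sqrt(2) + 9*sqrt(sqrt(6) + 72)/2)^(1/3) + 2*sqrt(3)*(27*sqrt(2) + 9*sqrt(sqrt(6) + 72)/2)^(1/3))/12) + C4*exp(-c*(-sqrt(2)*3^(5/6)/(3*sqrt(2) + sqrt(sqrt(6) + 72)/2)^(1/3) + 2*3^(2/3)*(3*sqrt(2) + sqrt(sqrt(6) + 72)/2)^(1/3))/6) - sqrt(3)*c^3/12 + 3*c^2/16 - 3*sqrt(3)*c/32 + c/4


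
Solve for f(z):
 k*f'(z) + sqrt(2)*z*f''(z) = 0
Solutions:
 f(z) = C1 + z^(-sqrt(2)*re(k)/2 + 1)*(C2*sin(sqrt(2)*log(z)*Abs(im(k))/2) + C3*cos(sqrt(2)*log(z)*im(k)/2))


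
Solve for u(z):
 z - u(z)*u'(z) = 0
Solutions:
 u(z) = -sqrt(C1 + z^2)
 u(z) = sqrt(C1 + z^2)


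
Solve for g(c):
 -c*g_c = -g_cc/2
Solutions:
 g(c) = C1 + C2*erfi(c)


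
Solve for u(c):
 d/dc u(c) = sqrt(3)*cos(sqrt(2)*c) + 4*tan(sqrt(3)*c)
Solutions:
 u(c) = C1 - 4*sqrt(3)*log(cos(sqrt(3)*c))/3 + sqrt(6)*sin(sqrt(2)*c)/2


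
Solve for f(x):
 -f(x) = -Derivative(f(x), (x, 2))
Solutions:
 f(x) = C1*exp(-x) + C2*exp(x)


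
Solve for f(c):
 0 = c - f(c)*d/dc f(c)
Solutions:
 f(c) = -sqrt(C1 + c^2)
 f(c) = sqrt(C1 + c^2)


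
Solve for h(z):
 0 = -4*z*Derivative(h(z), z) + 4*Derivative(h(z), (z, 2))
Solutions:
 h(z) = C1 + C2*erfi(sqrt(2)*z/2)


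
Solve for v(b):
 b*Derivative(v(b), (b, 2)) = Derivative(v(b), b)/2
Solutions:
 v(b) = C1 + C2*b^(3/2)


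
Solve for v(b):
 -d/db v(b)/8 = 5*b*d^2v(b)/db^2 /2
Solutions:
 v(b) = C1 + C2*b^(19/20)


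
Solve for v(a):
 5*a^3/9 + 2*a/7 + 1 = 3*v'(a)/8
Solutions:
 v(a) = C1 + 10*a^4/27 + 8*a^2/21 + 8*a/3


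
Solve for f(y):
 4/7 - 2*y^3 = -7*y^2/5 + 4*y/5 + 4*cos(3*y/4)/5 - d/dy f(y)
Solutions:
 f(y) = C1 + y^4/2 - 7*y^3/15 + 2*y^2/5 - 4*y/7 + 16*sin(3*y/4)/15


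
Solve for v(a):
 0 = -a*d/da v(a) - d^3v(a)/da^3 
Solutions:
 v(a) = C1 + Integral(C2*airyai(-a) + C3*airybi(-a), a)


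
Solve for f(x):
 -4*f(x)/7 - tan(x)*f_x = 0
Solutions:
 f(x) = C1/sin(x)^(4/7)


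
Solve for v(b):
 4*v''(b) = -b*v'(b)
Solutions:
 v(b) = C1 + C2*erf(sqrt(2)*b/4)


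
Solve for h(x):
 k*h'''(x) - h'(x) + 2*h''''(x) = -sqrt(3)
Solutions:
 h(x) = C1 + C2*exp(-x*(k^2/(k^3 + sqrt(-k^6 + (k^3 - 54)^2) - 54)^(1/3) + k + (k^3 + sqrt(-k^6 + (k^3 - 54)^2) - 54)^(1/3))/6) + C3*exp(x*(-4*k^2/((-1 + sqrt(3)*I)*(k^3 + sqrt(-k^6 + (k^3 - 54)^2) - 54)^(1/3)) - 2*k + (k^3 + sqrt(-k^6 + (k^3 - 54)^2) - 54)^(1/3) - sqrt(3)*I*(k^3 + sqrt(-k^6 + (k^3 - 54)^2) - 54)^(1/3))/12) + C4*exp(x*(4*k^2/((1 + sqrt(3)*I)*(k^3 + sqrt(-k^6 + (k^3 - 54)^2) - 54)^(1/3)) - 2*k + (k^3 + sqrt(-k^6 + (k^3 - 54)^2) - 54)^(1/3) + sqrt(3)*I*(k^3 + sqrt(-k^6 + (k^3 - 54)^2) - 54)^(1/3))/12) + sqrt(3)*x


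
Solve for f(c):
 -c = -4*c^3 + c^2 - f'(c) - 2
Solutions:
 f(c) = C1 - c^4 + c^3/3 + c^2/2 - 2*c


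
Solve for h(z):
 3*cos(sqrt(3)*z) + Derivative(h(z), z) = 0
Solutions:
 h(z) = C1 - sqrt(3)*sin(sqrt(3)*z)


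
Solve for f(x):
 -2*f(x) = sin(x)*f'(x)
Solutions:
 f(x) = C1*(cos(x) + 1)/(cos(x) - 1)


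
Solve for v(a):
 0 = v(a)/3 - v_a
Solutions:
 v(a) = C1*exp(a/3)


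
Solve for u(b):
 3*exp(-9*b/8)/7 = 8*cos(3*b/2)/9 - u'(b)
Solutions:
 u(b) = C1 + 16*sin(3*b/2)/27 + 8*exp(-9*b/8)/21


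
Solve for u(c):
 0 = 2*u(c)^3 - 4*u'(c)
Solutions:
 u(c) = -sqrt(-1/(C1 + c))
 u(c) = sqrt(-1/(C1 + c))


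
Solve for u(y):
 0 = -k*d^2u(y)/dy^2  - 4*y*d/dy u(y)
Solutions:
 u(y) = C1 + C2*sqrt(k)*erf(sqrt(2)*y*sqrt(1/k))


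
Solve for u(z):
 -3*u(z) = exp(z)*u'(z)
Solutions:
 u(z) = C1*exp(3*exp(-z))


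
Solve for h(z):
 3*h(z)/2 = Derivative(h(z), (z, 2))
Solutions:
 h(z) = C1*exp(-sqrt(6)*z/2) + C2*exp(sqrt(6)*z/2)


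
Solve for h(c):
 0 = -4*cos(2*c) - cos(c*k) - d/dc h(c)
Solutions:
 h(c) = C1 - 2*sin(2*c) - sin(c*k)/k


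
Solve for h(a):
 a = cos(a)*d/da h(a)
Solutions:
 h(a) = C1 + Integral(a/cos(a), a)


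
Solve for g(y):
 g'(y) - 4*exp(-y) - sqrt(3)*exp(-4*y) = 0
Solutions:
 g(y) = C1 - 4*exp(-y) - sqrt(3)*exp(-4*y)/4


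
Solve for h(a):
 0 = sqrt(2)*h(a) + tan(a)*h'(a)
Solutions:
 h(a) = C1/sin(a)^(sqrt(2))


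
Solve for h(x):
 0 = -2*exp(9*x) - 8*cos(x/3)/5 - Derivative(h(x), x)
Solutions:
 h(x) = C1 - 2*exp(9*x)/9 - 24*sin(x/3)/5


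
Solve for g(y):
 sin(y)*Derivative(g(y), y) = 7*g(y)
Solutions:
 g(y) = C1*sqrt(cos(y) - 1)*(cos(y)^3 - 3*cos(y)^2 + 3*cos(y) - 1)/(sqrt(cos(y) + 1)*(cos(y)^3 + 3*cos(y)^2 + 3*cos(y) + 1))


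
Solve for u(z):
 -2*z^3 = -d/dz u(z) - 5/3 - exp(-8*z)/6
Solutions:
 u(z) = C1 + z^4/2 - 5*z/3 + exp(-8*z)/48


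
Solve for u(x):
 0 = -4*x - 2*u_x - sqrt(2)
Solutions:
 u(x) = C1 - x^2 - sqrt(2)*x/2


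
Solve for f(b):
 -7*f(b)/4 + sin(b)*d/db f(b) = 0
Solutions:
 f(b) = C1*(cos(b) - 1)^(7/8)/(cos(b) + 1)^(7/8)


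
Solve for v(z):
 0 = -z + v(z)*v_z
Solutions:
 v(z) = -sqrt(C1 + z^2)
 v(z) = sqrt(C1 + z^2)


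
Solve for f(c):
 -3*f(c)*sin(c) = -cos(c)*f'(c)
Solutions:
 f(c) = C1/cos(c)^3


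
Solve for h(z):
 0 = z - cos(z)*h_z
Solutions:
 h(z) = C1 + Integral(z/cos(z), z)


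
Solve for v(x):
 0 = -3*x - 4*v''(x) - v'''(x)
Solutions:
 v(x) = C1 + C2*x + C3*exp(-4*x) - x^3/8 + 3*x^2/32


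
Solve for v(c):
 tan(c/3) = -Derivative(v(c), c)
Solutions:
 v(c) = C1 + 3*log(cos(c/3))


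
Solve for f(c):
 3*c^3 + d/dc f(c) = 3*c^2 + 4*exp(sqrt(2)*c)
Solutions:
 f(c) = C1 - 3*c^4/4 + c^3 + 2*sqrt(2)*exp(sqrt(2)*c)


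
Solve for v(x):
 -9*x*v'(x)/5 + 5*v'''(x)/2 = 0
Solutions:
 v(x) = C1 + Integral(C2*airyai(90^(1/3)*x/5) + C3*airybi(90^(1/3)*x/5), x)


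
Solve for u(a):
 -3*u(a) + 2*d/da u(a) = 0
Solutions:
 u(a) = C1*exp(3*a/2)


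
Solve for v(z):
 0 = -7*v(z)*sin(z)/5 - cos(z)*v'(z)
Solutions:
 v(z) = C1*cos(z)^(7/5)


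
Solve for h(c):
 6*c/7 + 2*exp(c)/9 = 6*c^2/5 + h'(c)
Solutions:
 h(c) = C1 - 2*c^3/5 + 3*c^2/7 + 2*exp(c)/9


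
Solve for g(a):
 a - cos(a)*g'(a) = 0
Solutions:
 g(a) = C1 + Integral(a/cos(a), a)


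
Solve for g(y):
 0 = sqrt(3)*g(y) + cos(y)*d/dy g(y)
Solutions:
 g(y) = C1*(sin(y) - 1)^(sqrt(3)/2)/(sin(y) + 1)^(sqrt(3)/2)


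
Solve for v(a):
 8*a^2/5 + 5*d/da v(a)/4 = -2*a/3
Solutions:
 v(a) = C1 - 32*a^3/75 - 4*a^2/15


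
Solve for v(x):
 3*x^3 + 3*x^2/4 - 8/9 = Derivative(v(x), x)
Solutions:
 v(x) = C1 + 3*x^4/4 + x^3/4 - 8*x/9


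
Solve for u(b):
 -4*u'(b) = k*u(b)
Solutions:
 u(b) = C1*exp(-b*k/4)


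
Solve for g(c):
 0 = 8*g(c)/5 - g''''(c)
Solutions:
 g(c) = C1*exp(-10^(3/4)*c/5) + C2*exp(10^(3/4)*c/5) + C3*sin(10^(3/4)*c/5) + C4*cos(10^(3/4)*c/5)


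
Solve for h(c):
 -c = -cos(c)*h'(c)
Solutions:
 h(c) = C1 + Integral(c/cos(c), c)


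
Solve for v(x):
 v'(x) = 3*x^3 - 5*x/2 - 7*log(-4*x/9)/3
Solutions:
 v(x) = C1 + 3*x^4/4 - 5*x^2/4 - 7*x*log(-x)/3 + 7*x*(-2*log(2) + 1 + 2*log(3))/3


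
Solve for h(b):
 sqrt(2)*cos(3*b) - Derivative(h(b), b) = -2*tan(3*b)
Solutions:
 h(b) = C1 - 2*log(cos(3*b))/3 + sqrt(2)*sin(3*b)/3


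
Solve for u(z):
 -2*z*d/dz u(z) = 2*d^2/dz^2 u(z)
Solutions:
 u(z) = C1 + C2*erf(sqrt(2)*z/2)


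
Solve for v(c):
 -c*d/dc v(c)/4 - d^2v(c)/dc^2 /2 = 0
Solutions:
 v(c) = C1 + C2*erf(c/2)


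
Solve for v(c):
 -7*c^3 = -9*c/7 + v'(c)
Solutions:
 v(c) = C1 - 7*c^4/4 + 9*c^2/14


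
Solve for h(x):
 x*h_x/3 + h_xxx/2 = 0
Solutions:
 h(x) = C1 + Integral(C2*airyai(-2^(1/3)*3^(2/3)*x/3) + C3*airybi(-2^(1/3)*3^(2/3)*x/3), x)


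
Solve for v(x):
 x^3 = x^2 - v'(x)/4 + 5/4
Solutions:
 v(x) = C1 - x^4 + 4*x^3/3 + 5*x


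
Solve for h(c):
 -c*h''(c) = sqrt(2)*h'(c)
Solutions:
 h(c) = C1 + C2*c^(1 - sqrt(2))


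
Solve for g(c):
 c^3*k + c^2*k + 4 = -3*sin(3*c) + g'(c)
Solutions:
 g(c) = C1 + c^4*k/4 + c^3*k/3 + 4*c - cos(3*c)


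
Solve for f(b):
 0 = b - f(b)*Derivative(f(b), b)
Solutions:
 f(b) = -sqrt(C1 + b^2)
 f(b) = sqrt(C1 + b^2)


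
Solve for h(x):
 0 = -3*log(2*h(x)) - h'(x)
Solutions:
 Integral(1/(log(_y) + log(2)), (_y, h(x)))/3 = C1 - x


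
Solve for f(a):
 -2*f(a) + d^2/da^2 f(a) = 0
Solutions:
 f(a) = C1*exp(-sqrt(2)*a) + C2*exp(sqrt(2)*a)


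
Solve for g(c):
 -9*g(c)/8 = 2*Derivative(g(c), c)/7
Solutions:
 g(c) = C1*exp(-63*c/16)


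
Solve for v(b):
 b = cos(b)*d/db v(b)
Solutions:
 v(b) = C1 + Integral(b/cos(b), b)


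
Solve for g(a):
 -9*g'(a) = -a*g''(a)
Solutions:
 g(a) = C1 + C2*a^10


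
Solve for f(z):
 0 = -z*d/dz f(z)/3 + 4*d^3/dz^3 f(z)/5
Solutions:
 f(z) = C1 + Integral(C2*airyai(90^(1/3)*z/6) + C3*airybi(90^(1/3)*z/6), z)


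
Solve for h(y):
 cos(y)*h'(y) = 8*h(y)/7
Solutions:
 h(y) = C1*(sin(y) + 1)^(4/7)/(sin(y) - 1)^(4/7)


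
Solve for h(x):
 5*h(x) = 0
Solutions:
 h(x) = 0


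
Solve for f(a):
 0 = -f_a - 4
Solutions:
 f(a) = C1 - 4*a


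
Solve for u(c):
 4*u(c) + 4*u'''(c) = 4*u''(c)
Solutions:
 u(c) = C1*exp(c*(2*2^(1/3)/(3*sqrt(69) + 25)^(1/3) + 4 + 2^(2/3)*(3*sqrt(69) + 25)^(1/3))/12)*sin(2^(1/3)*sqrt(3)*c*(-2^(1/3)*(3*sqrt(69) + 25)^(1/3) + 2/(3*sqrt(69) + 25)^(1/3))/12) + C2*exp(c*(2*2^(1/3)/(3*sqrt(69) + 25)^(1/3) + 4 + 2^(2/3)*(3*sqrt(69) + 25)^(1/3))/12)*cos(2^(1/3)*sqrt(3)*c*(-2^(1/3)*(3*sqrt(69) + 25)^(1/3) + 2/(3*sqrt(69) + 25)^(1/3))/12) + C3*exp(c*(-2^(2/3)*(3*sqrt(69) + 25)^(1/3) - 2*2^(1/3)/(3*sqrt(69) + 25)^(1/3) + 2)/6)


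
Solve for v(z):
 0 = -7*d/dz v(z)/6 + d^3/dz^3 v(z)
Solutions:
 v(z) = C1 + C2*exp(-sqrt(42)*z/6) + C3*exp(sqrt(42)*z/6)


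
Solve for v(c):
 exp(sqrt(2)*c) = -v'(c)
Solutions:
 v(c) = C1 - sqrt(2)*exp(sqrt(2)*c)/2


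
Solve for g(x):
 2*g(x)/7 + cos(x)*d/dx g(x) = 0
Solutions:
 g(x) = C1*(sin(x) - 1)^(1/7)/(sin(x) + 1)^(1/7)


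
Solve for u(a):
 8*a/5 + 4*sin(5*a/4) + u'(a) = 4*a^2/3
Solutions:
 u(a) = C1 + 4*a^3/9 - 4*a^2/5 + 16*cos(5*a/4)/5


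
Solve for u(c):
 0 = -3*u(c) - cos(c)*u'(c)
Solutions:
 u(c) = C1*(sin(c) - 1)^(3/2)/(sin(c) + 1)^(3/2)


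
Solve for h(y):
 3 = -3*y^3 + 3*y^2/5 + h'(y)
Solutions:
 h(y) = C1 + 3*y^4/4 - y^3/5 + 3*y


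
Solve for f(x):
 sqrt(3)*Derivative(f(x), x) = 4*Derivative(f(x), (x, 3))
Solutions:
 f(x) = C1 + C2*exp(-3^(1/4)*x/2) + C3*exp(3^(1/4)*x/2)


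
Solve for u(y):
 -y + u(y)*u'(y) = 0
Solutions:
 u(y) = -sqrt(C1 + y^2)
 u(y) = sqrt(C1 + y^2)


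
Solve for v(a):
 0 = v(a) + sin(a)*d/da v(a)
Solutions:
 v(a) = C1*sqrt(cos(a) + 1)/sqrt(cos(a) - 1)


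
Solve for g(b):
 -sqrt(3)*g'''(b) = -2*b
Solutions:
 g(b) = C1 + C2*b + C3*b^2 + sqrt(3)*b^4/36


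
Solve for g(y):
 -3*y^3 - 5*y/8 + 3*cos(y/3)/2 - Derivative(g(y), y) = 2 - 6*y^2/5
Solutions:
 g(y) = C1 - 3*y^4/4 + 2*y^3/5 - 5*y^2/16 - 2*y + 9*sin(y/3)/2


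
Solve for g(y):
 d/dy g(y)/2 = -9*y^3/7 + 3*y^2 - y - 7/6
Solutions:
 g(y) = C1 - 9*y^4/14 + 2*y^3 - y^2 - 7*y/3


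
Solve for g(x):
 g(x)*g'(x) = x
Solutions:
 g(x) = -sqrt(C1 + x^2)
 g(x) = sqrt(C1 + x^2)


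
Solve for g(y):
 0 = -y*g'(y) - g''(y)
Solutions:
 g(y) = C1 + C2*erf(sqrt(2)*y/2)


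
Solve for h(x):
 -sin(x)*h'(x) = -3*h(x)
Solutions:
 h(x) = C1*(cos(x) - 1)^(3/2)/(cos(x) + 1)^(3/2)


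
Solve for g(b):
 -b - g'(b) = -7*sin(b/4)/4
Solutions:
 g(b) = C1 - b^2/2 - 7*cos(b/4)


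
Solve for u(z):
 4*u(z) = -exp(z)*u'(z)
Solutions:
 u(z) = C1*exp(4*exp(-z))


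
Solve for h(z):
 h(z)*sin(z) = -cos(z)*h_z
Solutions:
 h(z) = C1*cos(z)


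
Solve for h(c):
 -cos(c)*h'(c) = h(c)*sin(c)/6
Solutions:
 h(c) = C1*cos(c)^(1/6)


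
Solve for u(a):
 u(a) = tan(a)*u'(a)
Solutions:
 u(a) = C1*sin(a)


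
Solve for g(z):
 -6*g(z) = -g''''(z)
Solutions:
 g(z) = C1*exp(-6^(1/4)*z) + C2*exp(6^(1/4)*z) + C3*sin(6^(1/4)*z) + C4*cos(6^(1/4)*z)


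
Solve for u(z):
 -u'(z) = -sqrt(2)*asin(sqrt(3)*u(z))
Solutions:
 Integral(1/asin(sqrt(3)*_y), (_y, u(z))) = C1 + sqrt(2)*z


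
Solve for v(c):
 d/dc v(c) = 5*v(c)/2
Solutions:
 v(c) = C1*exp(5*c/2)


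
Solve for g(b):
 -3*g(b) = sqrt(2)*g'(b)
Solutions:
 g(b) = C1*exp(-3*sqrt(2)*b/2)


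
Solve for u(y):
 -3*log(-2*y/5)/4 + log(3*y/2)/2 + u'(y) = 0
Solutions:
 u(y) = C1 + y*log(y)/4 + y*(-3*log(5) - 2*log(3) - 1 + 5*log(2) + 3*I*pi)/4


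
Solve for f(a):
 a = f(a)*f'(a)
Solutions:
 f(a) = -sqrt(C1 + a^2)
 f(a) = sqrt(C1 + a^2)


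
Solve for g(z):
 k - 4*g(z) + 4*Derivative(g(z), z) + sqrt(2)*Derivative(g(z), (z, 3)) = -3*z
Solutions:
 g(z) = C1*exp(z*(-3*2^(1/6)*(1 + sqrt(8*sqrt(2)/27 + 1))^(1/3) + 2*2^(1/3)/(1 + sqrt(8*sqrt(2)/27 + 1))^(1/3))/6)*sin(z*(2*sqrt(6)/(sqrt(2) + sqrt(16*sqrt(2)/27 + 2))^(1/3) + 3*sqrt(3)*(sqrt(2) + sqrt(16*sqrt(2)/27 + 2))^(1/3))/6) + C2*exp(z*(-3*2^(1/6)*(1 + sqrt(8*sqrt(2)/27 + 1))^(1/3) + 2*2^(1/3)/(1 + sqrt(8*sqrt(2)/27 + 1))^(1/3))/6)*cos(z*(2*sqrt(6)/(sqrt(2) + sqrt(16*sqrt(2)/27 + 2))^(1/3) + 3*sqrt(3)*(sqrt(2) + sqrt(16*sqrt(2)/27 + 2))^(1/3))/6) + C3*exp(z*(-2*2^(1/3)/(3*(1 + sqrt(8*sqrt(2)/27 + 1))^(1/3)) + 2^(1/6)*(1 + sqrt(8*sqrt(2)/27 + 1))^(1/3))) + k/4 + 3*z/4 + 3/4


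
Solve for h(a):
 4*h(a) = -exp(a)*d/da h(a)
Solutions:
 h(a) = C1*exp(4*exp(-a))


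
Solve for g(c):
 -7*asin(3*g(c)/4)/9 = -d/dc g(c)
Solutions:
 Integral(1/asin(3*_y/4), (_y, g(c))) = C1 + 7*c/9


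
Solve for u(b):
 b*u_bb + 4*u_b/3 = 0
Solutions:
 u(b) = C1 + C2/b^(1/3)


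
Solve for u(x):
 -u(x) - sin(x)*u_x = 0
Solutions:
 u(x) = C1*sqrt(cos(x) + 1)/sqrt(cos(x) - 1)


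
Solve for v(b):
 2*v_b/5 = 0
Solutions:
 v(b) = C1


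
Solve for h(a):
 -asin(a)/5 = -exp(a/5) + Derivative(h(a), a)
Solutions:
 h(a) = C1 - a*asin(a)/5 - sqrt(1 - a^2)/5 + 5*exp(a/5)


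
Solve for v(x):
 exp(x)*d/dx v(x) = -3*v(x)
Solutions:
 v(x) = C1*exp(3*exp(-x))


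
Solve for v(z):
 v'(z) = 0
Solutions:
 v(z) = C1


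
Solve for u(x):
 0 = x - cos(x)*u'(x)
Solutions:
 u(x) = C1 + Integral(x/cos(x), x)


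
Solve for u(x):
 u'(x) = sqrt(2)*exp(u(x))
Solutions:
 u(x) = log(-1/(C1 + sqrt(2)*x))
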